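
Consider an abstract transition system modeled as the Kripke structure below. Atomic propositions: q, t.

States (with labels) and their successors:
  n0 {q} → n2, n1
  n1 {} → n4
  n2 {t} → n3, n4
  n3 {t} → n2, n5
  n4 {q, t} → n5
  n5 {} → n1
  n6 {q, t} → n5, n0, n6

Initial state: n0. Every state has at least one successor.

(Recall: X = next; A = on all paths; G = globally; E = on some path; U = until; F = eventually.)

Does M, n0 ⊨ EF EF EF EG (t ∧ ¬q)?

States satisfying EF EF EG (t ∧ ¬q): {n0, n2, n3, n6}.
States satisfying EF EF EF EG (t ∧ ¬q): {n0, n2, n3, n6}.
Some path from n0 reaches a state where EF EF EG (t ∧ ¬q) holds.
n0 ∈ Sat(EF EF EF EG (t ∧ ¬q)).

Holds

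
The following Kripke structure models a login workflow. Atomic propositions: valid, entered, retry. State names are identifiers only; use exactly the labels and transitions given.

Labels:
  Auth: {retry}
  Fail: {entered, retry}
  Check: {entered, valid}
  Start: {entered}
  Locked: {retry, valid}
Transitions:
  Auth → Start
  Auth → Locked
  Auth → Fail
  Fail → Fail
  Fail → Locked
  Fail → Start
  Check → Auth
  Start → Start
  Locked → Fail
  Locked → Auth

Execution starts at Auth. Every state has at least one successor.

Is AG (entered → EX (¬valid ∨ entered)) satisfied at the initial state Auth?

States satisfying entered → EX (¬valid ∨ entered): {Auth, Fail, Check, Start, Locked}.
States satisfying AG (entered → EX (¬valid ∨ entered)): {Auth, Fail, Check, Start, Locked}.
Every state reachable from Auth satisfies entered → EX (¬valid ∨ entered).
Auth ∈ Sat(AG (entered → EX (¬valid ∨ entered))).

Satisfied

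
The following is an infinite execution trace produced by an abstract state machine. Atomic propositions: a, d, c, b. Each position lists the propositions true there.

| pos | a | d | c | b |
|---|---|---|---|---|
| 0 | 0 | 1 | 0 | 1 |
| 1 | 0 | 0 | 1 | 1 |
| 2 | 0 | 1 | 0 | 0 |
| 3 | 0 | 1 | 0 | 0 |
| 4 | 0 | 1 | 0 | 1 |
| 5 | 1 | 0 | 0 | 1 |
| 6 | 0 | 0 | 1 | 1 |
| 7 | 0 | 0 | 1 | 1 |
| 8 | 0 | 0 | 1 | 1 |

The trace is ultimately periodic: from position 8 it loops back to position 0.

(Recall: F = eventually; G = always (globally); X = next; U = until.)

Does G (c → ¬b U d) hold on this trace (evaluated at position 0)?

No

c → ¬b U d must hold at every position from 0 onward. It fails at position 1, so G (c → ¬b U d) is false.
Positions where c holds: 1, 6, 7, 8.
Check ¬b U d at each: 1→fails, 6→fails, 7→fails, 8→fails.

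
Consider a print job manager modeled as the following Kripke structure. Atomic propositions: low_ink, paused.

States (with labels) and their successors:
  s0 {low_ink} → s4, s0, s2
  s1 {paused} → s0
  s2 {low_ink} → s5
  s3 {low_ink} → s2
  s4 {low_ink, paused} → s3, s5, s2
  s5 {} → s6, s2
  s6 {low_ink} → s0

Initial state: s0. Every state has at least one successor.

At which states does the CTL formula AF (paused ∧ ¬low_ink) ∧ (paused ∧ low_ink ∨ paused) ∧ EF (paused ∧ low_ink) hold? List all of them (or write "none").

States satisfying paused ∧ ¬low_ink: {s1}.
States satisfying AF (paused ∧ ¬low_ink): {s1}.
States satisfying paused ∧ low_ink: {s4}.
States satisfying paused ∧ low_ink ∨ paused: {s1, s4}.
States satisfying EF (paused ∧ low_ink): {s0, s1, s2, s3, s4, s5, s6}.
States satisfying AF (paused ∧ ¬low_ink) ∧ (paused ∧ low_ink ∨ paused) ∧ EF (paused ∧ low_ink): {s1}.

{s1}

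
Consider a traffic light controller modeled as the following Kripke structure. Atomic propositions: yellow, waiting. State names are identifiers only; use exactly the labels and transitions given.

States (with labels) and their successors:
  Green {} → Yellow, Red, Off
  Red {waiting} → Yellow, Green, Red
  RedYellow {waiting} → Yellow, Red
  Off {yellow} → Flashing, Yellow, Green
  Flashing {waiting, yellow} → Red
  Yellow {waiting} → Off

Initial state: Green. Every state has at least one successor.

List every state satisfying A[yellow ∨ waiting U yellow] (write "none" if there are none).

{Off, Flashing, Yellow}

States satisfying yellow ∨ waiting: {Red, RedYellow, Off, Flashing, Yellow}.
States satisfying yellow: {Off, Flashing}.
States satisfying A[yellow ∨ waiting U yellow]: {Off, Flashing, Yellow}.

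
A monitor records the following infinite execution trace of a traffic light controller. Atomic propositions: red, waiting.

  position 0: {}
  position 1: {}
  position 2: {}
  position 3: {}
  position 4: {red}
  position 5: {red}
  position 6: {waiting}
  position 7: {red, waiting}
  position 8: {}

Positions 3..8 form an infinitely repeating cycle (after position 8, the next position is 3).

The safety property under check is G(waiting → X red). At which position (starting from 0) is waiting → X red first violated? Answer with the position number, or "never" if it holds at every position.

7

Check waiting → X red at each position in order: 0 ✓, 1 ✓, 2 ✓, 3 ✓, 4 ✓, 5 ✓, 6 ✓.
At position 7 the labels are {red, waiting} and the next position 8 has {}, so waiting → X red is false there. This is the first violation.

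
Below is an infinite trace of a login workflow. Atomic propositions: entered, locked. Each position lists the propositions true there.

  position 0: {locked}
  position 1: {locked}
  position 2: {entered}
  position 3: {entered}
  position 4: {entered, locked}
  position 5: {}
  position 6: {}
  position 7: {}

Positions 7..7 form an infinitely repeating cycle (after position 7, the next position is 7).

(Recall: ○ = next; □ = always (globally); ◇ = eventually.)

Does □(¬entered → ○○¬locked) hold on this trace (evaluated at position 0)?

Yes

¬entered → ○○¬locked holds at every position 0..7, and those are all positions ever visited, so □(¬entered → ○○¬locked) holds.
Positions where ¬entered holds: 0, 1, 5, 6, 7.
Check ○○¬locked at each: 0→ok, 1→ok, 5→ok, 6→ok, 7→ok.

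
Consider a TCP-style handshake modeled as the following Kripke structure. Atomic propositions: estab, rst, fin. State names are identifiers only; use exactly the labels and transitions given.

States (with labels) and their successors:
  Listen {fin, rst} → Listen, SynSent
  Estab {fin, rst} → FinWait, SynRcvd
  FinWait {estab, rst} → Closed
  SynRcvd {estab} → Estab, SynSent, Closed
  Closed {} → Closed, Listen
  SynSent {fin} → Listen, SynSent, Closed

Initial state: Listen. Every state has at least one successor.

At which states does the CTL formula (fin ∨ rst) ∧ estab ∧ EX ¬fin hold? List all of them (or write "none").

States satisfying fin ∨ rst: {Listen, Estab, FinWait, SynSent}.
States satisfying (fin ∨ rst) ∧ estab: {FinWait}.
States satisfying ¬fin: {FinWait, SynRcvd, Closed}.
States satisfying EX ¬fin: {Estab, FinWait, SynRcvd, Closed, SynSent}.
States satisfying (fin ∨ rst) ∧ estab ∧ EX ¬fin: {FinWait}.

{FinWait}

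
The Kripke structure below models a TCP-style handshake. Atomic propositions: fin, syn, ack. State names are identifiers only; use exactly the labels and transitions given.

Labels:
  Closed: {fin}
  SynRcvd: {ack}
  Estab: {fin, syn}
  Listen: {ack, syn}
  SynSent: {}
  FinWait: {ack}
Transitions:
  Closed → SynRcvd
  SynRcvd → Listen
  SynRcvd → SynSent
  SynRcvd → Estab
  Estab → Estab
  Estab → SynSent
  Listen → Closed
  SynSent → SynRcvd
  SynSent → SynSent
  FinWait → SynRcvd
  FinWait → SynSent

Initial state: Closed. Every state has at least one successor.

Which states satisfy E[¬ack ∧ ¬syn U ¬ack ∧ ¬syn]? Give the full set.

States satisfying ¬ack ∧ ¬syn: {Closed, SynSent}.
States satisfying E[¬ack ∧ ¬syn U ¬ack ∧ ¬syn]: {Closed, SynSent}.

{Closed, SynSent}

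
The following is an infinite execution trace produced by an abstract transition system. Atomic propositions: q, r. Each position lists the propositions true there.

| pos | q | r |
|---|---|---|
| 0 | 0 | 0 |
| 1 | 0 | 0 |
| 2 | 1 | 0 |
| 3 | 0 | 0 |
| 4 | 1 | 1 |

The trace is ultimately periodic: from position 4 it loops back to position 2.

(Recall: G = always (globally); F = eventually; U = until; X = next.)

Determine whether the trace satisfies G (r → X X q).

r → X X q must hold at every position from 0 onward. It fails at position 4, so G (r → X X q) is false.
Positions where r holds: 4.
Check X X q at each: 4→fails.

Violated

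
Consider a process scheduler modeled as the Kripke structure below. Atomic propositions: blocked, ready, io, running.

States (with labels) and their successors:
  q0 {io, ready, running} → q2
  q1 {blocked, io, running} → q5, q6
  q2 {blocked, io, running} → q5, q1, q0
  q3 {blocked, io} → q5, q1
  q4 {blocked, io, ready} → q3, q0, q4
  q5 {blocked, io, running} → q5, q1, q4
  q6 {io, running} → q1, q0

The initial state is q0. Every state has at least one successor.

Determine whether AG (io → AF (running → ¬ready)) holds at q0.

Yes

States satisfying io → AF (running → ¬ready): {q0, q1, q2, q3, q4, q5, q6}.
States satisfying AG (io → AF (running → ¬ready)): {q0, q1, q2, q3, q4, q5, q6}.
Every state reachable from q0 satisfies io → AF (running → ¬ready).
q0 ∈ Sat(AG (io → AF (running → ¬ready))).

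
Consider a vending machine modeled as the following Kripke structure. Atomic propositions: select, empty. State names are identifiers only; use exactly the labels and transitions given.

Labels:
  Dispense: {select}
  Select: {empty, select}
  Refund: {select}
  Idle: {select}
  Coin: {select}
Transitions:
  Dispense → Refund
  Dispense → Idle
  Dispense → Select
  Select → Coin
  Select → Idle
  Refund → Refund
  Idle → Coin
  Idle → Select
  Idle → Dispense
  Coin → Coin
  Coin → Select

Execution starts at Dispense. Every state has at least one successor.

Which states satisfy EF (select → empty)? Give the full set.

States satisfying select → empty: {Select}.
States satisfying EF (select → empty): {Dispense, Select, Idle, Coin}.

{Dispense, Select, Idle, Coin}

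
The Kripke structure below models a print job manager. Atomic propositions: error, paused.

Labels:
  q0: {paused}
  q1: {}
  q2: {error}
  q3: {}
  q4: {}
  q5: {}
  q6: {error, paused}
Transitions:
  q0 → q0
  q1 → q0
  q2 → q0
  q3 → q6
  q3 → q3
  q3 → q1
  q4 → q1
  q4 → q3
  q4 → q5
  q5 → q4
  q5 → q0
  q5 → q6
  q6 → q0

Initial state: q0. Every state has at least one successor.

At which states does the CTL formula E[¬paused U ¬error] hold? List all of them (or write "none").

{q0, q1, q2, q3, q4, q5}

States satisfying ¬paused: {q1, q2, q3, q4, q5}.
States satisfying ¬error: {q0, q1, q3, q4, q5}.
States satisfying E[¬paused U ¬error]: {q0, q1, q2, q3, q4, q5}.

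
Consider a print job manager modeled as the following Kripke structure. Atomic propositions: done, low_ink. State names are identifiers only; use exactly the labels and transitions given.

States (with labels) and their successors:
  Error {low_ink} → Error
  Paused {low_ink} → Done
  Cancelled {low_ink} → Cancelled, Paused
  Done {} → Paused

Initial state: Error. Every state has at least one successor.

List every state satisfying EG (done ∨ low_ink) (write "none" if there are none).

States satisfying done ∨ low_ink: {Error, Paused, Cancelled}.
States satisfying EG (done ∨ low_ink): {Error, Cancelled}.

{Error, Cancelled}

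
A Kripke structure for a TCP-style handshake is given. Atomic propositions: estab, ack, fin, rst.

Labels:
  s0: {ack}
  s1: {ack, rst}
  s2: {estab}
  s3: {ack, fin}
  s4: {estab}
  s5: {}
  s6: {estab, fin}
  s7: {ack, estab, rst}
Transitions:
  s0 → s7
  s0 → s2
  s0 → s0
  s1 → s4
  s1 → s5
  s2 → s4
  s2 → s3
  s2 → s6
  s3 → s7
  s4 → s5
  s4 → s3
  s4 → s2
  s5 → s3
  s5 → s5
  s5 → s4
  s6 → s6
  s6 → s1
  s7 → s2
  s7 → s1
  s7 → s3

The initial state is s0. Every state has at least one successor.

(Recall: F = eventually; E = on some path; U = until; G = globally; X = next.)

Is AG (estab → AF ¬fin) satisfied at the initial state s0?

Violated

States satisfying estab → AF ¬fin: {s0, s1, s2, s3, s4, s5, s7}.
States satisfying AG (estab → AF ¬fin): ∅.
s6 is reachable from s0 and violates estab → AF ¬fin, so AG fails at s0.
s0 ∉ Sat(AG (estab → AF ¬fin)).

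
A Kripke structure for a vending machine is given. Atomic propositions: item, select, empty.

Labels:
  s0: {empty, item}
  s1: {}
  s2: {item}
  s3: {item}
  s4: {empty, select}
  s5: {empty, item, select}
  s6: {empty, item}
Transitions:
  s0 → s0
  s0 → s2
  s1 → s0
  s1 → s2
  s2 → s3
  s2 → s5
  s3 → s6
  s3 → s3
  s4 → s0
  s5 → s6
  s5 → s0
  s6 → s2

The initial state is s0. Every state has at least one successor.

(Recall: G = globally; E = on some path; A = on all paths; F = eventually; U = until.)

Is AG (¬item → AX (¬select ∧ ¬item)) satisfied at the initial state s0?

Yes

States satisfying ¬item → AX (¬select ∧ ¬item): {s0, s2, s3, s5, s6}.
States satisfying AG (¬item → AX (¬select ∧ ¬item)): {s0, s2, s3, s5, s6}.
Every state reachable from s0 satisfies ¬item → AX (¬select ∧ ¬item).
s0 ∈ Sat(AG (¬item → AX (¬select ∧ ¬item))).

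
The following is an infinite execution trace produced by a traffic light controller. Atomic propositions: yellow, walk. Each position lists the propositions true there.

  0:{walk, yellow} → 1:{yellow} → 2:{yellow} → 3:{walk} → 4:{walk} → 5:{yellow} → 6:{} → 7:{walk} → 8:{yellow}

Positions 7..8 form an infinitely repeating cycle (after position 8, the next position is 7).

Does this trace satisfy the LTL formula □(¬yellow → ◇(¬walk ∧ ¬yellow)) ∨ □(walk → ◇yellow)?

Yes

¬yellow → ◇(¬walk ∧ ¬yellow) must hold at every position from 0 onward. It fails at position 7, so □(¬yellow → ◇(¬walk ∧ ¬yellow)) is false.
Positions where ¬yellow holds: 3, 4, 6, 7.
Check ◇(¬walk ∧ ¬yellow) at each: 3→ok, 4→ok, 6→ok, 7→fails.
walk → ◇yellow holds at every position 0..8, and those are all positions ever visited, so □(walk → ◇yellow) holds.
Positions where walk holds: 0, 3, 4, 7.
Check ◇yellow at each: 0→ok, 3→ok, 4→ok, 7→ok.
At position 0: □(¬yellow → ◇(¬walk ∧ ¬yellow)) is false; □(walk → ◇yellow) is true; so □(¬yellow → ◇(¬walk ∧ ¬yellow)) ∨ □(walk → ◇yellow) is true.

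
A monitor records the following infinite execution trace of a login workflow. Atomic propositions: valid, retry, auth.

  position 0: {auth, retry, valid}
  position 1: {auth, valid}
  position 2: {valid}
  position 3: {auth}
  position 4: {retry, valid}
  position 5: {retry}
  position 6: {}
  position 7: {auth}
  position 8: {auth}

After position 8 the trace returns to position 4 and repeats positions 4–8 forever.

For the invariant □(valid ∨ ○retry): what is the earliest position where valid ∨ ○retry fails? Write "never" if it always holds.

5

Check valid ∨ ○retry at each position in order: 0 ✓, 1 ✓, 2 ✓, 3 ✓, 4 ✓.
At position 5 the labels are {retry} and the next position 6 has {}, so valid ∨ ○retry is false there. This is the first violation.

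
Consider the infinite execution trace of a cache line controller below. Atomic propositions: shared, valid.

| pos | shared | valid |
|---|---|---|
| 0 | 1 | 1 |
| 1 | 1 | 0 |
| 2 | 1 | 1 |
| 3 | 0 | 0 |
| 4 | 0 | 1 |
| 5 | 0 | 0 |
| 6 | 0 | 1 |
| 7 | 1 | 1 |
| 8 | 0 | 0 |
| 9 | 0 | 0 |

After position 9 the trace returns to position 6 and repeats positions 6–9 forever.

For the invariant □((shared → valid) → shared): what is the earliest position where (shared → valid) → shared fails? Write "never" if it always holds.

3

Check (shared → valid) → shared at each position in order: 0 ✓, 1 ✓, 2 ✓.
At position 3 the labels are {}, so (shared → valid) → shared is false there. This is the first violation.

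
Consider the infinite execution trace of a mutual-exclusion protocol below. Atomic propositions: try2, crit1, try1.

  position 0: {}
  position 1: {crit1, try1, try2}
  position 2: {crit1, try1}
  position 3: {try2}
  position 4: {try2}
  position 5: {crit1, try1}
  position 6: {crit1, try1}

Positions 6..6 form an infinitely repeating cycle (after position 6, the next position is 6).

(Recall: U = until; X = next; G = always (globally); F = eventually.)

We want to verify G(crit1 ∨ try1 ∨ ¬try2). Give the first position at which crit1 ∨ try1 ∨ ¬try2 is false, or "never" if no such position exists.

3

Check crit1 ∨ try1 ∨ ¬try2 at each position in order: 0 ✓, 1 ✓, 2 ✓.
At position 3 the labels are {try2}, so crit1 ∨ try1 ∨ ¬try2 is false there. This is the first violation.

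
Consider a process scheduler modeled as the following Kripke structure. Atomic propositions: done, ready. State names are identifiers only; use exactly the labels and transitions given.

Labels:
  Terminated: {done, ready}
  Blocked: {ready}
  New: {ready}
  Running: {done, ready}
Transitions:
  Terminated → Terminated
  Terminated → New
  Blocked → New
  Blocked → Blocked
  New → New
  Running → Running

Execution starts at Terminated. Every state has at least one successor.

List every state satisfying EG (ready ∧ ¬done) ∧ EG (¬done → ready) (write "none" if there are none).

States satisfying ready ∧ ¬done: {Blocked, New}.
States satisfying EG (ready ∧ ¬done): {Blocked, New}.
States satisfying ¬done → ready: {Terminated, Blocked, New, Running}.
States satisfying EG (¬done → ready): {Terminated, Blocked, New, Running}.
States satisfying EG (ready ∧ ¬done) ∧ EG (¬done → ready): {Blocked, New}.

{Blocked, New}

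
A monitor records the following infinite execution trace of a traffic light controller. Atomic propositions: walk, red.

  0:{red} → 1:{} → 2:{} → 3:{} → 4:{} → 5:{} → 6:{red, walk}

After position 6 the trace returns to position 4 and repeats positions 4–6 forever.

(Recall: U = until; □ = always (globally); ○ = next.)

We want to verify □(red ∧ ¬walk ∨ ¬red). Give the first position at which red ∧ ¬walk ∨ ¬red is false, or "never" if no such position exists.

6

Check red ∧ ¬walk ∨ ¬red at each position in order: 0 ✓, 1 ✓, 2 ✓, 3 ✓, 4 ✓, 5 ✓.
At position 6 the labels are {red, walk}, so red ∧ ¬walk ∨ ¬red is false there. This is the first violation.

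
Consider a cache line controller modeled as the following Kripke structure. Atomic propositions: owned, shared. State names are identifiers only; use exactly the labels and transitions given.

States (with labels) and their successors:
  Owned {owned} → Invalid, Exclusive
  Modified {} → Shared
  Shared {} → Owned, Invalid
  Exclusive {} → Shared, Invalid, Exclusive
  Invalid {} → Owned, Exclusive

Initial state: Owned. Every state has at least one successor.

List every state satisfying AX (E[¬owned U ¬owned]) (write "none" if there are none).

States satisfying E[¬owned U ¬owned]: {Modified, Shared, Exclusive, Invalid}.
States satisfying AX (E[¬owned U ¬owned]): {Owned, Modified, Exclusive}.

{Owned, Modified, Exclusive}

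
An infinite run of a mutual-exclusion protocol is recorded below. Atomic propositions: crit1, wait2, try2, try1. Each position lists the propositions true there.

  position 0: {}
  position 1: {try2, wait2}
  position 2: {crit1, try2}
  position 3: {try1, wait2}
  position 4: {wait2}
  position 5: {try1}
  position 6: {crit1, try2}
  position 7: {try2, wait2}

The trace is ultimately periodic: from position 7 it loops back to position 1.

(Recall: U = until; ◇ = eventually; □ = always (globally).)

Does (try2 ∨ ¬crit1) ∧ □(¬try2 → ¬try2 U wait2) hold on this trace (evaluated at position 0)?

Does not hold

¬try2 → ¬try2 U wait2 must hold at every position from 0 onward. It fails at position 5, so □(¬try2 → ¬try2 U wait2) is false.
Positions where ¬try2 holds: 0, 3, 4, 5.
Check ¬try2 U wait2 at each: 0→ok, 3→ok, 4→ok, 5→fails.
At position 0: try2 ∨ ¬crit1 is true; □(¬try2 → ¬try2 U wait2) is false; so (try2 ∨ ¬crit1) ∧ □(¬try2 → ¬try2 U wait2) is false.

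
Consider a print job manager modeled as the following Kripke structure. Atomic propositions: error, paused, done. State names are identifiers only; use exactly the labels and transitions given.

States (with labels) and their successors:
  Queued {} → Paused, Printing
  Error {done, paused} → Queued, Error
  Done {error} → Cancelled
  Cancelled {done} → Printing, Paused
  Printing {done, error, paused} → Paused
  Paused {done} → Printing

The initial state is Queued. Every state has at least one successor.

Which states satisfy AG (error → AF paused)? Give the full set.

{Queued, Error, Done, Cancelled, Printing, Paused}

States satisfying error → AF paused: {Queued, Error, Done, Cancelled, Printing, Paused}.
States satisfying AG (error → AF paused): {Queued, Error, Done, Cancelled, Printing, Paused}.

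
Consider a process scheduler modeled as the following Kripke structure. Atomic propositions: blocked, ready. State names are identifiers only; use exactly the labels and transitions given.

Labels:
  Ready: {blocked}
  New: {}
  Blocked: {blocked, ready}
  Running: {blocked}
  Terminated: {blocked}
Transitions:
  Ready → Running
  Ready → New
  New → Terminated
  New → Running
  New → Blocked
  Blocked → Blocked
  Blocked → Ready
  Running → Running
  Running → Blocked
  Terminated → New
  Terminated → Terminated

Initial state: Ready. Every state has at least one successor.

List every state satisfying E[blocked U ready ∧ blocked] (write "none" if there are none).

States satisfying blocked: {Ready, Blocked, Running, Terminated}.
States satisfying ready ∧ blocked: {Blocked}.
States satisfying E[blocked U ready ∧ blocked]: {Ready, Blocked, Running}.

{Ready, Blocked, Running}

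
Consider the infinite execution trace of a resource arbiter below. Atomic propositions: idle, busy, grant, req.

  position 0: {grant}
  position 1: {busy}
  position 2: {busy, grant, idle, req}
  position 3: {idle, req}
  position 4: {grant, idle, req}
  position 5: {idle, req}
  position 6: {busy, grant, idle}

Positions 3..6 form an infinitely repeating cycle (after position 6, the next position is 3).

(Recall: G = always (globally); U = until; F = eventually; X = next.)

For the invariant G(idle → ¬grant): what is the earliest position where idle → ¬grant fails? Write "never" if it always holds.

2

Check idle → ¬grant at each position in order: 0 ✓, 1 ✓.
At position 2 the labels are {busy, grant, idle, req}, so idle → ¬grant is false there. This is the first violation.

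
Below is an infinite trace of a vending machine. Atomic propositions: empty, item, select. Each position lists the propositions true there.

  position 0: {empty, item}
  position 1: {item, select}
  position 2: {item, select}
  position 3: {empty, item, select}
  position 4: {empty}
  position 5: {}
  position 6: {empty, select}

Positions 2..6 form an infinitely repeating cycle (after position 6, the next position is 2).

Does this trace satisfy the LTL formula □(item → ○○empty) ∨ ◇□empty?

Violated

item → ○○empty must hold at every position from 0 onward. It fails at position 0, so □(item → ○○empty) is false.
Positions where item holds: 0, 1, 2, 3.
Check ○○empty at each: 0→fails, 1→ok, 2→ok, 3→fails.
□empty is false at every position 0..6, so it never becomes true and ◇□empty fails.
At position 0: □(item → ○○empty) is false; ◇□empty is false; so □(item → ○○empty) ∨ ◇□empty is false.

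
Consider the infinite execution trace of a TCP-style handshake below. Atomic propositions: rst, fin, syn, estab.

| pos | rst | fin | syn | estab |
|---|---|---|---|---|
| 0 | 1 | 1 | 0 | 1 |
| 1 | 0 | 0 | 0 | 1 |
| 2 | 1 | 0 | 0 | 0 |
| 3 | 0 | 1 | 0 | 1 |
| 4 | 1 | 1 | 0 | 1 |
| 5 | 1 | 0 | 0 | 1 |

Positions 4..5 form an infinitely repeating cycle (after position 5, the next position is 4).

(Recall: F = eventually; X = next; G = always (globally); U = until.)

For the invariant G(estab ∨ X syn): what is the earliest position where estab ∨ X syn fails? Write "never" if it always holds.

Check estab ∨ X syn at each position in order: 0 ✓, 1 ✓.
At position 2 the labels are {rst} and the next position 3 has {estab, fin}, so estab ∨ X syn is false there. This is the first violation.

2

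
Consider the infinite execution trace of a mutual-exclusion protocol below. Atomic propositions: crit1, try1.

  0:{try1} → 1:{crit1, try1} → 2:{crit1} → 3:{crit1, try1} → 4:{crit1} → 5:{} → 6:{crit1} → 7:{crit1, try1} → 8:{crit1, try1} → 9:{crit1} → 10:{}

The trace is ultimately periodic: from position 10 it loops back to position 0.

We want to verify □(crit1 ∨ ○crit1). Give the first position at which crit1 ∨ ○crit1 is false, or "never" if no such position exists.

10

Check crit1 ∨ ○crit1 at each position in order: 0 ✓, 1 ✓, 2 ✓, 3 ✓, 4 ✓, 5 ✓, 6 ✓, 7 ✓, 8 ✓, 9 ✓.
At position 10 the labels are {} and the next position 0 has {try1}, so crit1 ∨ ○crit1 is false there. This is the first violation.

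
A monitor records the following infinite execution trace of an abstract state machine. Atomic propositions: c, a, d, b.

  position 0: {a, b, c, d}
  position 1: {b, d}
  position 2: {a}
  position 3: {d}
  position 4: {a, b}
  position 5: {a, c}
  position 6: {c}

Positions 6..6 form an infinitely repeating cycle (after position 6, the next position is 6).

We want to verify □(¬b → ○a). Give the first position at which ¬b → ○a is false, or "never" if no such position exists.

2

Check ¬b → ○a at each position in order: 0 ✓, 1 ✓.
At position 2 the labels are {a} and the next position 3 has {d}, so ¬b → ○a is false there. This is the first violation.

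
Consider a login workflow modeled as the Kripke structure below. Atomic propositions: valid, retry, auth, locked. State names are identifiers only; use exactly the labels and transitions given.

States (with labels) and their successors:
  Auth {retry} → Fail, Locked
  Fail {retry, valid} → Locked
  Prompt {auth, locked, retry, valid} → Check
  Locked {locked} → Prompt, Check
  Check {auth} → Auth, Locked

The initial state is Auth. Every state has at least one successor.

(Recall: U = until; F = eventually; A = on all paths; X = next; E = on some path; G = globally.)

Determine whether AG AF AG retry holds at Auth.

Violated

States satisfying AF AG retry: ∅.
States satisfying AG AF AG retry: ∅.
Auth is reachable from Auth and violates AF AG retry, so AG fails at Auth.
Auth ∉ Sat(AG AF AG retry).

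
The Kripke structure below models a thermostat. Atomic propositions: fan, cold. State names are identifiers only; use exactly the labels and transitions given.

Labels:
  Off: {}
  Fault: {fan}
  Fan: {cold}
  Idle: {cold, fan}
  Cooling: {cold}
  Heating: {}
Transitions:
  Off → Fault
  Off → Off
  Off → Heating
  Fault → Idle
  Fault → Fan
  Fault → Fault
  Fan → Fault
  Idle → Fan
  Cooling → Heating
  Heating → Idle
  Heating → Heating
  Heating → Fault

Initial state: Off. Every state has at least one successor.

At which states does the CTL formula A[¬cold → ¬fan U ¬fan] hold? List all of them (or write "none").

States satisfying ¬cold → ¬fan: {Off, Fan, Idle, Cooling, Heating}.
States satisfying ¬fan: {Off, Fan, Cooling, Heating}.
States satisfying A[¬cold → ¬fan U ¬fan]: {Off, Fan, Idle, Cooling, Heating}.

{Off, Fan, Idle, Cooling, Heating}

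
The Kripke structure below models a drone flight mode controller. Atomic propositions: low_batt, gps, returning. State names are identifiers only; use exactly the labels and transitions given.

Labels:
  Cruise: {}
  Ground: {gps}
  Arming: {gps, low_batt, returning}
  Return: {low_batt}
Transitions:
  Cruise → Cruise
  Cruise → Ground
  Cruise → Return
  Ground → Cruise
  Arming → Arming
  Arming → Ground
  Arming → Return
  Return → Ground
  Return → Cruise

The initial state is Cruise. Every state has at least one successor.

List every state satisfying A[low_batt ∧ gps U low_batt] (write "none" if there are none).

{Arming, Return}

States satisfying low_batt ∧ gps: {Arming}.
States satisfying low_batt: {Arming, Return}.
States satisfying A[low_batt ∧ gps U low_batt]: {Arming, Return}.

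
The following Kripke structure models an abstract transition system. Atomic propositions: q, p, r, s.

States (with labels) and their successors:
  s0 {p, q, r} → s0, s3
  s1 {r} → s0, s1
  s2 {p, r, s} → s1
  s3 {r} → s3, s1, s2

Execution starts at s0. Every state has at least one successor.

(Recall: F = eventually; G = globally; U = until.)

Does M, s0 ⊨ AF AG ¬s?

States satisfying AG ¬s: ∅.
States satisfying AF AG ¬s: ∅.
There is a path from s0 along which AG ¬s never holds.
s0 ∉ Sat(AF AG ¬s).

Violated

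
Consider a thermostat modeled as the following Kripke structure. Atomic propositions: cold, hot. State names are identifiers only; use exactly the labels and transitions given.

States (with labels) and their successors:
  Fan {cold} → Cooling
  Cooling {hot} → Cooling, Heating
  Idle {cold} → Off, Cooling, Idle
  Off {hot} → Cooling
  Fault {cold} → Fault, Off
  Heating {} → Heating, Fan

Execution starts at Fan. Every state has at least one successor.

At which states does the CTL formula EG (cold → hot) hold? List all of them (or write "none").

{Cooling, Off, Heating}

States satisfying cold → hot: {Cooling, Off, Heating}.
States satisfying EG (cold → hot): {Cooling, Off, Heating}.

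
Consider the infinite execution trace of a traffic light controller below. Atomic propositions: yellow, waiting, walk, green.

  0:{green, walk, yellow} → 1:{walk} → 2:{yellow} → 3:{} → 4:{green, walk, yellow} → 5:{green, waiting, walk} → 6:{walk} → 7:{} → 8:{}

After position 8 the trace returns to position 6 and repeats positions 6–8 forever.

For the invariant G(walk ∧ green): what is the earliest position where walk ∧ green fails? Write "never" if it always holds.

1

Check walk ∧ green at each position in order: 0 ✓.
At position 1 the labels are {walk}, so walk ∧ green is false there. This is the first violation.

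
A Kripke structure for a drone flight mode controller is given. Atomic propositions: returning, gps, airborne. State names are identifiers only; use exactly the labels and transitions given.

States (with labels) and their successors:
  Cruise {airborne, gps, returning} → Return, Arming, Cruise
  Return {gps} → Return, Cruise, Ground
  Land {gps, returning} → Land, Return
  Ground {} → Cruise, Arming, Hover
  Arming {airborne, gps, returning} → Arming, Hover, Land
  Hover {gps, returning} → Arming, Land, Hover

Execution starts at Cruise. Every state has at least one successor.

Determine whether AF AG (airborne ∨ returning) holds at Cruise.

Does not hold

States satisfying AG (airborne ∨ returning): ∅.
States satisfying AF AG (airborne ∨ returning): ∅.
There is a path from Cruise along which AG (airborne ∨ returning) never holds.
Cruise ∉ Sat(AF AG (airborne ∨ returning)).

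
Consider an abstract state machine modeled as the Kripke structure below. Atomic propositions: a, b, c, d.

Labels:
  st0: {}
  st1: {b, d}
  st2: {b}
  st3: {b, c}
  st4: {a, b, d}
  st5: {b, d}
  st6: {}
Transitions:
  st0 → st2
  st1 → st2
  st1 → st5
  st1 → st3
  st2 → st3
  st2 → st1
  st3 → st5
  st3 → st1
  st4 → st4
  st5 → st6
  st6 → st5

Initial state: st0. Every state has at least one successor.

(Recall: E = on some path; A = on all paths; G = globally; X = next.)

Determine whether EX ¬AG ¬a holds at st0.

Violated

States satisfying ¬AG ¬a: {st4}.
States satisfying EX ¬AG ¬a: {st4}.
No suitable path/successor from st0 witnesses the formula.
st0 ∉ Sat(EX ¬AG ¬a).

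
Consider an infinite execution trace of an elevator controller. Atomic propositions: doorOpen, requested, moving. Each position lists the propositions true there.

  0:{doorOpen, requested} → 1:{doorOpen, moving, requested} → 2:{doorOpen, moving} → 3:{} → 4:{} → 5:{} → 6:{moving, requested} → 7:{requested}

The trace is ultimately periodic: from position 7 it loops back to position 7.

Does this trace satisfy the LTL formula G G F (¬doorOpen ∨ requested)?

G F (¬doorOpen ∨ requested) holds at every position 0..7, and those are all positions ever visited, so G G F (¬doorOpen ∨ requested) holds.

Satisfied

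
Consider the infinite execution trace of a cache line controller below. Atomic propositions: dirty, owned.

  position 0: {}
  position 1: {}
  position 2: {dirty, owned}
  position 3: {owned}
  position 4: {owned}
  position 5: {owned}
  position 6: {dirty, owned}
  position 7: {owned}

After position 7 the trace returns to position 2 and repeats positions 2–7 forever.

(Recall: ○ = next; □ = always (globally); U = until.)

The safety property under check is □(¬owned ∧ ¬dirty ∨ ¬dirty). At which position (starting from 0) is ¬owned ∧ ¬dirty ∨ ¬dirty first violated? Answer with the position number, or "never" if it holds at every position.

Check ¬owned ∧ ¬dirty ∨ ¬dirty at each position in order: 0 ✓, 1 ✓.
At position 2 the labels are {dirty, owned}, so ¬owned ∧ ¬dirty ∨ ¬dirty is false there. This is the first violation.

2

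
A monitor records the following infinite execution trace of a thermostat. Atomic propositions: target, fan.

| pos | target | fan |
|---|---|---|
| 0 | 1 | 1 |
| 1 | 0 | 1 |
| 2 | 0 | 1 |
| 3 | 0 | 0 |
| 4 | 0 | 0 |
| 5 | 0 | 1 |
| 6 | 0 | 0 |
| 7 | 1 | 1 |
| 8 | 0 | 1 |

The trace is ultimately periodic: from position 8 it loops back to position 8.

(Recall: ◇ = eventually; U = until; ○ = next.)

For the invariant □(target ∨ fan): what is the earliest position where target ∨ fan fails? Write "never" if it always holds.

3

Check target ∨ fan at each position in order: 0 ✓, 1 ✓, 2 ✓.
At position 3 the labels are {}, so target ∨ fan is false there. This is the first violation.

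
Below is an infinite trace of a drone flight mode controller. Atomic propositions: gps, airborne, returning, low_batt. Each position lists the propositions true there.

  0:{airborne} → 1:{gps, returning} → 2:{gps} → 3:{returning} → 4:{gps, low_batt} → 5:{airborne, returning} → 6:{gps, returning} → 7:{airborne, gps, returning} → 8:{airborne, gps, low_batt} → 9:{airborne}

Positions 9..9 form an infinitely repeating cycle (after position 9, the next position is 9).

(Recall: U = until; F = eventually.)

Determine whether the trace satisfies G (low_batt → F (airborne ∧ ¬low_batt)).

Yes

low_batt → F (airborne ∧ ¬low_batt) holds at every position 0..9, and those are all positions ever visited, so G (low_batt → F (airborne ∧ ¬low_batt)) holds.
Positions where low_batt holds: 4, 8.
Check F (airborne ∧ ¬low_batt) at each: 4→ok, 8→ok.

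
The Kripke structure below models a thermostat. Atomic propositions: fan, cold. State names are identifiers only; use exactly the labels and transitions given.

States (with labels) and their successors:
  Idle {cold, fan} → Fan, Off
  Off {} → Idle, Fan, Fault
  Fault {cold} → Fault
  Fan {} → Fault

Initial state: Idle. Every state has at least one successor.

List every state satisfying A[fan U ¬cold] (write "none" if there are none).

{Idle, Off, Fan}

States satisfying fan: {Idle}.
States satisfying ¬cold: {Off, Fan}.
States satisfying A[fan U ¬cold]: {Idle, Off, Fan}.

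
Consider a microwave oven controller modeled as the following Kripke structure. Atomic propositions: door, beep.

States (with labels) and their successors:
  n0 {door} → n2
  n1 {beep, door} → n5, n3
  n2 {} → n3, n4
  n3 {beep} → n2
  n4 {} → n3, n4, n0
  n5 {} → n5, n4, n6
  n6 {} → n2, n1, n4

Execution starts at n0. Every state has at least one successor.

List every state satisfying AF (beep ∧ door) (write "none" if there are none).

States satisfying beep ∧ door: {n1}.
States satisfying AF (beep ∧ door): {n1}.

{n1}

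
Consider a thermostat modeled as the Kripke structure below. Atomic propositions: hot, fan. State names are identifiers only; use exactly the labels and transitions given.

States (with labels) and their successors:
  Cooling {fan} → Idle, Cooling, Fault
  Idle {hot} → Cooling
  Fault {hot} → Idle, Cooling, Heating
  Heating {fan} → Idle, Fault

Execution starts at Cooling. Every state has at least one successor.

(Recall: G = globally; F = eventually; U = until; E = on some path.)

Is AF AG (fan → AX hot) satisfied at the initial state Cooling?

States satisfying AG (fan → AX hot): ∅.
States satisfying AF AG (fan → AX hot): ∅.
There is a path from Cooling along which AG (fan → AX hot) never holds.
Cooling ∉ Sat(AF AG (fan → AX hot)).

No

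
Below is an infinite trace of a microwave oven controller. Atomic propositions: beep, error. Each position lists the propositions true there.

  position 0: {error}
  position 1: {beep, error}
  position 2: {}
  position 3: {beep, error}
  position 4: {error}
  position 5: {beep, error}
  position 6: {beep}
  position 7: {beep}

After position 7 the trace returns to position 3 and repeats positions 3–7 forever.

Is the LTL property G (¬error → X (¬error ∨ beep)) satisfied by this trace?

¬error → X (¬error ∨ beep) holds at every position 0..7, and those are all positions ever visited, so G (¬error → X (¬error ∨ beep)) holds.
Positions where ¬error holds: 2, 6, 7.
Check X (¬error ∨ beep) at each: 2→ok, 6→ok, 7→ok.

Satisfied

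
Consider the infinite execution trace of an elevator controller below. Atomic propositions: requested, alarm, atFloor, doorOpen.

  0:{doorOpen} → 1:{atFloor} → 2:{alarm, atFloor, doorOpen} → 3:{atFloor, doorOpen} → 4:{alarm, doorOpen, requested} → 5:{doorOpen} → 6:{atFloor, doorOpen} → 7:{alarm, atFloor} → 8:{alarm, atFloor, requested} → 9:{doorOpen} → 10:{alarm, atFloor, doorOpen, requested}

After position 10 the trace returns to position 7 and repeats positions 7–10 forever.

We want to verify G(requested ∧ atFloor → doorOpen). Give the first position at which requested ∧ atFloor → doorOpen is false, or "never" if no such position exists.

8

Check requested ∧ atFloor → doorOpen at each position in order: 0 ✓, 1 ✓, 2 ✓, 3 ✓, 4 ✓, 5 ✓, 6 ✓, 7 ✓.
At position 8 the labels are {alarm, atFloor, requested}, so requested ∧ atFloor → doorOpen is false there. This is the first violation.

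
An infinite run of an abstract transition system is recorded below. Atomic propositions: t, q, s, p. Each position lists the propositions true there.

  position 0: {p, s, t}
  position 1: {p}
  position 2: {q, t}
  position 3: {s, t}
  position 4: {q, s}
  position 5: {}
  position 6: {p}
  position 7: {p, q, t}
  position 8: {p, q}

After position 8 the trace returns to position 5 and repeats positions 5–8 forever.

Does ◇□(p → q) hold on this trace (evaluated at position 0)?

Violated

□(p → q) is false at every position 0..8, so it never becomes true and ◇□(p → q) fails.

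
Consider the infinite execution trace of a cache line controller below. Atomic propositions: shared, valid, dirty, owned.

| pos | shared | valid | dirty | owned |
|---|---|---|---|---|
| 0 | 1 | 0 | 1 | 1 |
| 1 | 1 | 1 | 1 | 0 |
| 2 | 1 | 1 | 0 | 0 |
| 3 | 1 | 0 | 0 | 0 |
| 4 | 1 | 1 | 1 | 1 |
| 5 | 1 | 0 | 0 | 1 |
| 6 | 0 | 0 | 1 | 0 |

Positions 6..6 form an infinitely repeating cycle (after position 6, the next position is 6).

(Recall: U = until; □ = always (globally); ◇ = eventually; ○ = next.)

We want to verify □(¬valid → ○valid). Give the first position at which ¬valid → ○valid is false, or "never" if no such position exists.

Check ¬valid → ○valid at each position in order: 0 ✓, 1 ✓, 2 ✓, 3 ✓, 4 ✓.
At position 5 the labels are {owned, shared} and the next position 6 has {dirty}, so ¬valid → ○valid is false there. This is the first violation.

5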